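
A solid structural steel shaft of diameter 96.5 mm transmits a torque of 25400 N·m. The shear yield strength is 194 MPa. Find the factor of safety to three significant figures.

τ = 16T/(πd³) = 16×2.5400×10^7/(π×96.5³) = 144.0 MPa.
n = τ_limit/τ = 194/144.0 = 1.348.

n = 1.35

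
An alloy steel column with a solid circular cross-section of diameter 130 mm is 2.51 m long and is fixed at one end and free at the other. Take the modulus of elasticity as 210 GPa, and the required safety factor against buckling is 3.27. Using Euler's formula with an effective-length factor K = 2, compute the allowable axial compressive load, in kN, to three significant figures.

I = πd⁴/64 = π×130⁴/64 = 1.402×10^7 mm⁴.
Effective length L_e = KL = 2×2.51 m = 5020 mm.
Euler critical load P_cr = π²EI/L_e² = π²×210000×1.402×10^7/5020² = 1.153×10^6 N.
P_allow = P_cr/n = 1.153×10^6/3.27 = 352600 N.

P_allow = 353 kN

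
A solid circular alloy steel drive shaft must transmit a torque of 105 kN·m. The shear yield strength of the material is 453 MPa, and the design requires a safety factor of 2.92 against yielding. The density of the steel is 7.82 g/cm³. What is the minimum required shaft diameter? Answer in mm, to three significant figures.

d = 151 mm

Allowable shear stress τ_allow = 453/2.92 = 155.1 MPa.
For a solid shaft τ = 16T/(πd³), so d³ = 16T/(π τ_allow) = 16×1.0500×10^8/(π×155.1) = 3.447×10^6 mm³.
d = (3.447×10^6)^(1/3) = 151.1 mm.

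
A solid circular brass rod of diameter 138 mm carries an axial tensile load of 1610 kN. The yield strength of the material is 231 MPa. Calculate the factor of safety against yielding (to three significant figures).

n = 2.15

A = πd²/4 = 14960 mm².
σ = F/A = 1610000/14960 = 107.6 MPa.
n = 231/107.6 = 2.146.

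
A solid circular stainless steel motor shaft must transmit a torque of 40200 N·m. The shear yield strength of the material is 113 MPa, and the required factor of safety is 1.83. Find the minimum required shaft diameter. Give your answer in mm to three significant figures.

Allowable shear stress τ_allow = 113/1.83 = 61.75 MPa.
For a solid shaft τ = 16T/(πd³), so d³ = 16T/(π τ_allow) = 16×4.0200×10^7/(π×61.75) = 3.316×10^6 mm³.
d = (3.316×10^6)^(1/3) = 149.1 mm.

d = 149 mm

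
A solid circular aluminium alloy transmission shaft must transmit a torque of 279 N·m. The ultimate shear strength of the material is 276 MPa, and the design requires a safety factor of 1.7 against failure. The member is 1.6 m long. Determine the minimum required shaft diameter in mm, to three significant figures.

Allowable shear stress τ_allow = 276/1.7 = 162.4 MPa.
For a solid shaft τ = 16T/(πd³), so d³ = 16T/(π τ_allow) = 16×279000/(π×162.4) = 8752 mm³.
d = (8752)^(1/3) = 20.61 mm.

d = 20.6 mm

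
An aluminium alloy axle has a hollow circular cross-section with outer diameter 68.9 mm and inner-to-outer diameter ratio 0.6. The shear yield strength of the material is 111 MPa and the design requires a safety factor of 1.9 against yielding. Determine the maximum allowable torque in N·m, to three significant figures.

τ_allow = 111/1.9 = 58.42 MPa.
For a hollow shaft T_allow = τ_allow·πd_o³(1−k⁴)/16 with 1−k⁴ = 0.8704, so πd_o³(1−k⁴)/16 = 55900 mm³.
T_allow = 58.42×55900 = 3.266×10^6 N·mm = 3266 N·m.

T_allow = 3270 N·m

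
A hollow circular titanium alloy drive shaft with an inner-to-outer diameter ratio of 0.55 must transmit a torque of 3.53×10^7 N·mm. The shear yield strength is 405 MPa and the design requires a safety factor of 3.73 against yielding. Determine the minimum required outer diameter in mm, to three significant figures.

τ_allow = 405/3.73 = 108.6 MPa.
For a hollow shaft τ = 16T/[πd_o³(1−k⁴)] with k = 0.55, so 1−k⁴ = 0.9085.
d_o³ = 16T/[π τ_allow (1−k⁴)] = 16×3.5300×10^7/(π×108.6×0.9085) = 1.823×10^6 mm³.
d_o = 122.1 mm.

d_o = 122 mm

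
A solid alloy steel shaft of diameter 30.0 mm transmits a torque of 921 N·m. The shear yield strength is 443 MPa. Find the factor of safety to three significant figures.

τ = 16T/(πd³) = 16×921000/(π×30.0³) = 173.7 MPa.
n = τ_limit/τ = 443/173.7 = 2.550.

n = 2.55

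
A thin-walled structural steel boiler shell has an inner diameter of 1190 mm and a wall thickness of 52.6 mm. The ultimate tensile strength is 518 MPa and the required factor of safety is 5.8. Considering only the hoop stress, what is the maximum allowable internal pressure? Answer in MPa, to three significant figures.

p_allow = 7.90 MPa

σ_allow = 518/5.8 = 89.31 MPa.
σ_h = pD/(2t) → p_allow = 2σ_allow t/D = 2×89.31×52.6/1190 = 7.895 MPa.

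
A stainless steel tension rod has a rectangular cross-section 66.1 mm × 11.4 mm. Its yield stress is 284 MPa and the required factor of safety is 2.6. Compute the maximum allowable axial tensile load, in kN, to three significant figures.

F_allow = 82.3 kN

σ_allow = 284/2.6 = 109.2 MPa.
A = 66.1×11.4 = 753.5 mm².
F_allow = σ_allow × A = 109.2×753.5 = 82310 N.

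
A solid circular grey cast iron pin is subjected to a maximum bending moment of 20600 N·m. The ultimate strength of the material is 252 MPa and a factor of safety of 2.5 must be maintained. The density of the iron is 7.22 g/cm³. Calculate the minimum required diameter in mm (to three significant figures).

d = 128 mm

σ_allow = 252/2.5 = 100.8 MPa.
For a solid circular section σ = 32M/(πd³), so d³ = 32M/(π σ_allow) = 32×2.0600×10^7/(π×100.8) = 2.082×10^6 mm³.
d = 127.7 mm.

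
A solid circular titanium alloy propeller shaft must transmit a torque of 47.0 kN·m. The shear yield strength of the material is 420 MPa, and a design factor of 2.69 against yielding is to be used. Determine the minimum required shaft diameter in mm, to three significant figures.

d = 115 mm

Allowable shear stress τ_allow = 420/2.69 = 156.1 MPa.
For a solid shaft τ = 16T/(πd³), so d³ = 16T/(π τ_allow) = 16×4.7000×10^7/(π×156.1) = 1.533×10^6 mm³.
d = (1.533×10^6)^(1/3) = 115.3 mm.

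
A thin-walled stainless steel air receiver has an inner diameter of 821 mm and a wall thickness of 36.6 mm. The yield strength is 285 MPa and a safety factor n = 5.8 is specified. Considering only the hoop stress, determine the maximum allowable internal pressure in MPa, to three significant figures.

p_allow = 4.38 MPa

σ_allow = 285/5.8 = 49.14 MPa.
σ_h = pD/(2t) → p_allow = 2σ_allow t/D = 2×49.14×36.6/821 = 4.381 MPa.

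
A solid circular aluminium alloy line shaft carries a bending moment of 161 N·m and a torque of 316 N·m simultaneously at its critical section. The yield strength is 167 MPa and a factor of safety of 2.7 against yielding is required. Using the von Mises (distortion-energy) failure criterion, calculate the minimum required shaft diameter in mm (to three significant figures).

σ_allow = σ_y/n = 167/2.7 = 61.85 MPa.
For a solid shaft σ_b = 32M/(πd³) and τ = 16T/(πd³), so the von Mises stress is σ' = (16/πd³)·√(4M²+3T²).
√(4M²+3T²) = √(4×(161000)² + 3×(316000)²) = 635000 N·mm.
d³ = 16×635000/(π×61.85) = 52290 mm³.
d = 37.39 mm.

d = 37.4 mm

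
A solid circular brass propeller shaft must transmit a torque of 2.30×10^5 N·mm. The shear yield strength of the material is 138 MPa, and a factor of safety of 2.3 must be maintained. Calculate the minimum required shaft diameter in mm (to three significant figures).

d = 26.9 mm

Allowable shear stress τ_allow = 138/2.3 = 60.00 MPa.
For a solid shaft τ = 16T/(πd³), so d³ = 16T/(π τ_allow) = 16×230000/(π×60.00) = 19520 mm³.
d = (19520)^(1/3) = 26.93 mm.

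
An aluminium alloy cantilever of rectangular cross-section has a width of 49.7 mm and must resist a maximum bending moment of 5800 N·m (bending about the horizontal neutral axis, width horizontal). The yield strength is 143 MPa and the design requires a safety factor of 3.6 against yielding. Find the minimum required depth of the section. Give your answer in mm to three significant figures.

σ_allow = 143/3.6 = 39.72 MPa.
For a rectangular section σ = 6M/(bh²), so h² = 6M/(b σ_allow) = 6×5800000/(49.7×39.72) = 17630 mm².
h = 132.8 mm.

h = 133 mm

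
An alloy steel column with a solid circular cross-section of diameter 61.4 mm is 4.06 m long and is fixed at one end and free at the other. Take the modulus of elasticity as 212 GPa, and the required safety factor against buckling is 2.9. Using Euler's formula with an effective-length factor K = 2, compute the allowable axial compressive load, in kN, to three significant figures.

P_allow = 7.63 kN

I = πd⁴/64 = π×61.4⁴/64 = 697700 mm⁴.
Effective length L_e = KL = 2×4.06 m = 8120 mm.
Euler critical load P_cr = π²EI/L_e² = π²×212000×697700/8120² = 22140 N.
P_allow = P_cr/n = 22140/2.9 = 7634 N.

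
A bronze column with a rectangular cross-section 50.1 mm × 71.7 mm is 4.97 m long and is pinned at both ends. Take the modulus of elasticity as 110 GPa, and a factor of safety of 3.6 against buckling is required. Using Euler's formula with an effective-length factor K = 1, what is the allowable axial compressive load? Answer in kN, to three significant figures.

Buckling occurs about the weak axis: I_min = h·b³/12 = 71.7×50.1³/12 = 751400 mm⁴ (b = 50.1 mm is the smaller dimension).
Effective length L_e = KL = 1×4.97 m = 4970 mm.
Euler critical load P_cr = π²EI/L_e² = π²×110000×751400/4970² = 33020 N.
P_allow = P_cr/n = 33020/3.6 = 9173 N.

P_allow = 9.17 kN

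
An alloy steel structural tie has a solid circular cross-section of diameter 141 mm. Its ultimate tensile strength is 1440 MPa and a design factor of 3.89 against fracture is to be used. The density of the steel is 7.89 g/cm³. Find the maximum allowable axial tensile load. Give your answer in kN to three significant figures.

σ_allow = 1440/3.89 = 370.2 MPa.
A = πd²/4 = π×141²/4 = 15610 mm².
F_allow = σ_allow × A = 370.2×15610 = 5.780×10^6 N.

F_allow = 5780 kN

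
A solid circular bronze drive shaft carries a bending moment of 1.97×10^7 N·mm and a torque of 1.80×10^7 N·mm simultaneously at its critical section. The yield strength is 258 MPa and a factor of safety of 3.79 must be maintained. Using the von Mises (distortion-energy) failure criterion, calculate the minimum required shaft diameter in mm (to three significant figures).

d = 155 mm

σ_allow = σ_y/n = 258/3.79 = 68.07 MPa.
For a solid shaft σ_b = 32M/(πd³) and τ = 16T/(πd³), so the von Mises stress is σ' = (16/πd³)·√(4M²+3T²).
√(4M²+3T²) = √(4×(1.970×10^7)² + 3×(1.800×10^7)²) = 5.024×10^7 N·mm.
d³ = 16×5.024×10^7/(π×68.07) = 3.759×10^6 mm³.
d = 155.5 mm.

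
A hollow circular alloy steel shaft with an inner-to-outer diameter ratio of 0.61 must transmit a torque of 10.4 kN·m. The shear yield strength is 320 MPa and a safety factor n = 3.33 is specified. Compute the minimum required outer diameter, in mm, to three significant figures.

τ_allow = 320/3.33 = 96.10 MPa.
For a hollow shaft τ = 16T/[πd_o³(1−k⁴)] with k = 0.61, so 1−k⁴ = 0.8615.
d_o³ = 16T/[π τ_allow (1−k⁴)] = 16×1.0400×10^7/(π×96.10×0.8615) = 639800 mm³.
d_o = 86.17 mm.

d_o = 86.2 mm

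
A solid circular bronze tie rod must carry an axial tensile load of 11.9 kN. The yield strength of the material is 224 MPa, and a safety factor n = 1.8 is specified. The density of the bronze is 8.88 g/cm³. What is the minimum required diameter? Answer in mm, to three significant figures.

d = 11.0 mm

Allowable stress σ_allow = 224/1.8 = 124.4 MPa.
Required area A = F/σ_allow = 11900/124.4 = 95.62 mm².
A = πd²/4 → d = √(4A/π) = 11.03 mm.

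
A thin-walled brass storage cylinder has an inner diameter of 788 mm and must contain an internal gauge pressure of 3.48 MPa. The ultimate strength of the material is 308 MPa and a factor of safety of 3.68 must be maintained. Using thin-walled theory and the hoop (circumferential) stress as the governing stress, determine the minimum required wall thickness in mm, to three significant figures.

σ_allow = 308/3.68 = 83.70 MPa.
Hoop stress σ_h = pD/(2t), so t = pD/(2σ_allow) = 3.48×788/(2×83.70) = 16.38 mm.

t = 16.4 mm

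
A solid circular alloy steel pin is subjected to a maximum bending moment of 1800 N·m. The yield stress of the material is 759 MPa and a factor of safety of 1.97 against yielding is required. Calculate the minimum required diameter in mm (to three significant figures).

d = 36.2 mm

σ_allow = 759/1.97 = 385.3 MPa.
For a solid circular section σ = 32M/(πd³), so d³ = 32M/(π σ_allow) = 32×1800000/(π×385.3) = 47590 mm³.
d = 36.24 mm.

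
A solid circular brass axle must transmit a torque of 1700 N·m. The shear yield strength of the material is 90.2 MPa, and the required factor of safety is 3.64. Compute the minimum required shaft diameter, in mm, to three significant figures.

d = 70.4 mm

Allowable shear stress τ_allow = 90.2/3.64 = 24.78 MPa.
For a solid shaft τ = 16T/(πd³), so d³ = 16T/(π τ_allow) = 16×1700000/(π×24.78) = 349400 mm³.
d = (349400)^(1/3) = 70.43 mm.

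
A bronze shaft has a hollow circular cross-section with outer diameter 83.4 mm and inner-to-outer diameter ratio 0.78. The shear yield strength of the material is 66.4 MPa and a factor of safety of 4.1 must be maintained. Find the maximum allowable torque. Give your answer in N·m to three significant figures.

T_allow = 1160 N·m

τ_allow = 66.4/4.1 = 16.20 MPa.
For a hollow shaft T_allow = τ_allow·πd_o³(1−k⁴)/16 with 1−k⁴ = 0.6298, so πd_o³(1−k⁴)/16 = 71740 mm³.
T_allow = 16.20×71740 = 1.162×10^6 N·mm = 1162 N·m.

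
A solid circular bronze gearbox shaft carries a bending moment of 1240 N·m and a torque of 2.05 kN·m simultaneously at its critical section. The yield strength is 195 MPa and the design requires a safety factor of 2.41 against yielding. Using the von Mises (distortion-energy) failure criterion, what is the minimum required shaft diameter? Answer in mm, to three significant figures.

d = 64.8 mm

σ_allow = σ_y/n = 195/2.41 = 80.91 MPa.
For a solid shaft σ_b = 32M/(πd³) and τ = 16T/(πd³), so the von Mises stress is σ' = (16/πd³)·√(4M²+3T²).
√(4M²+3T²) = √(4×(1.240×10^6)² + 3×(2.050×10^6)²) = 4.331×10^6 N·mm.
d³ = 16×4.331×10^6/(π×80.91) = 272600 mm³.
d = 64.84 mm.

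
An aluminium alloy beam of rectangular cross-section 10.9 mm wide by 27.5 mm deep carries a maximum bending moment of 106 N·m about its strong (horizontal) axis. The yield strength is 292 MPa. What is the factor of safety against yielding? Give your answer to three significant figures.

n = 3.78

Section modulus S = bh²/6 = 10.9×27.5²/6 = 1374 mm³.
σ = M/S = 106000/1374 = 77.16 MPa.
n = 292/77.16 = 3.785.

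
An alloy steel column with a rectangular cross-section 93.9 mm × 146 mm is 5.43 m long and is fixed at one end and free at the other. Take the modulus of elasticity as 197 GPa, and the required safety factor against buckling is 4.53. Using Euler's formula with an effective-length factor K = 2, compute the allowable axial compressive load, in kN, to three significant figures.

P_allow = 36.7 kN

Buckling occurs about the weak axis: I_min = h·b³/12 = 146×93.9³/12 = 1.007×10^7 mm⁴ (b = 93.9 mm is the smaller dimension).
Effective length L_e = KL = 2×5.43 m = 10860 mm.
Euler critical load P_cr = π²EI/L_e² = π²×197000×1.007×10^7/10860² = 166100 N.
P_allow = P_cr/n = 166100/4.53 = 36660 N.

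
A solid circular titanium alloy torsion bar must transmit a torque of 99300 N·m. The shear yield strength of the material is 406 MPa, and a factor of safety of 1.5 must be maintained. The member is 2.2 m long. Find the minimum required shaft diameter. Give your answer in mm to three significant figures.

d = 123 mm

Allowable shear stress τ_allow = 406/1.5 = 270.7 MPa.
For a solid shaft τ = 16T/(πd³), so d³ = 16T/(π τ_allow) = 16×9.9300×10^7/(π×270.7) = 1.868×10^6 mm³.
d = (1.868×10^6)^(1/3) = 123.2 mm.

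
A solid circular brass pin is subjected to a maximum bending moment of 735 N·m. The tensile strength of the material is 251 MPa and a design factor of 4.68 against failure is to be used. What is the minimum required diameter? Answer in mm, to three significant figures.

σ_allow = 251/4.68 = 53.63 MPa.
For a solid circular section σ = 32M/(πd³), so d³ = 32M/(π σ_allow) = 32×735000/(π×53.63) = 139600 mm³.
d = 51.87 mm.

d = 51.9 mm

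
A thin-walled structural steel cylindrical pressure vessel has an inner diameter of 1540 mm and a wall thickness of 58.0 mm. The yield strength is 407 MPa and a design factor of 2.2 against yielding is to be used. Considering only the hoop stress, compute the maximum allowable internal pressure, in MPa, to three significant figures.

p_allow = 13.9 MPa

σ_allow = 407/2.2 = 185.0 MPa.
σ_h = pD/(2t) → p_allow = 2σ_allow t/D = 2×185.0×58.0/1540 = 13.94 MPa.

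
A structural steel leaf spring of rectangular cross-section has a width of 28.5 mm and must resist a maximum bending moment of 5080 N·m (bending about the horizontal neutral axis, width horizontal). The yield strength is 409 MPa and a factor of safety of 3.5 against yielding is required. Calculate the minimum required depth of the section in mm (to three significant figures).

σ_allow = 409/3.5 = 116.9 MPa.
For a rectangular section σ = 6M/(bh²), so h² = 6M/(b σ_allow) = 6×5080000/(28.5×116.9) = 9152 mm².
h = 95.67 mm.

h = 95.7 mm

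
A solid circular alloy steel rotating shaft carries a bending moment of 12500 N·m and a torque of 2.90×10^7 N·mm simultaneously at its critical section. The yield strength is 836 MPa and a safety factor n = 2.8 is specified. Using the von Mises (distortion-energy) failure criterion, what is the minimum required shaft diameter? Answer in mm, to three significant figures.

σ_allow = σ_y/n = 836/2.8 = 298.6 MPa.
For a solid shaft σ_b = 32M/(πd³) and τ = 16T/(πd³), so the von Mises stress is σ' = (16/πd³)·√(4M²+3T²).
√(4M²+3T²) = √(4×(1.250×10^7)² + 3×(2.900×10^7)²) = 5.611×10^7 N·mm.
d³ = 16×5.611×10^7/(π×298.6) = 957100 mm³.
d = 98.55 mm.

d = 98.5 mm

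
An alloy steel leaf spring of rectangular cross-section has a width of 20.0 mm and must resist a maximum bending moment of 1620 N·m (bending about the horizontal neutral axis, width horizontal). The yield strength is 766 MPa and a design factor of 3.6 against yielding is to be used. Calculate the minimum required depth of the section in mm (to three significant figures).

h = 47.8 mm

σ_allow = 766/3.6 = 212.8 MPa.
For a rectangular section σ = 6M/(bh²), so h² = 6M/(b σ_allow) = 6×1620000/(20.0×212.8) = 2284 mm².
h = 47.79 mm.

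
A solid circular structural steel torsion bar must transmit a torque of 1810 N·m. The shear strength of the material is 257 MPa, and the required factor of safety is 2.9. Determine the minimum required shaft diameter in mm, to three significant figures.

d = 47.0 mm

Allowable shear stress τ_allow = 257/2.9 = 88.62 MPa.
For a solid shaft τ = 16T/(πd³), so d³ = 16T/(π τ_allow) = 16×1810000/(π×88.62) = 104000 mm³.
d = (104000)^(1/3) = 47.03 mm.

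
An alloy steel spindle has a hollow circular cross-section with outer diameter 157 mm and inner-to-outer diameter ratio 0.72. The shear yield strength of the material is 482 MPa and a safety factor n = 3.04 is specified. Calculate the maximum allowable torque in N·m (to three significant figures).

τ_allow = 482/3.04 = 158.6 MPa.
For a hollow shaft T_allow = τ_allow·πd_o³(1−k⁴)/16 with 1−k⁴ = 0.7313, so πd_o³(1−k⁴)/16 = 555700 mm³.
T_allow = 158.6×555700 = 8.810×10^7 N·mm = 88100 N·m.

T_allow = 88100 N·m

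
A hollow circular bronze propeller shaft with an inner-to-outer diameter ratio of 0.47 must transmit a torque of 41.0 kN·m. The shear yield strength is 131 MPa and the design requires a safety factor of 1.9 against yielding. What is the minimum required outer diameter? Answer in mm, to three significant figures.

τ_allow = 131/1.9 = 68.95 MPa.
For a hollow shaft τ = 16T/[πd_o³(1−k⁴)] with k = 0.47, so 1−k⁴ = 0.9512.
d_o³ = 16T/[π τ_allow (1−k⁴)] = 16×4.1000×10^7/(π×68.95×0.9512) = 3.184×10^6 mm³.
d_o = 147.1 mm.

d_o = 147 mm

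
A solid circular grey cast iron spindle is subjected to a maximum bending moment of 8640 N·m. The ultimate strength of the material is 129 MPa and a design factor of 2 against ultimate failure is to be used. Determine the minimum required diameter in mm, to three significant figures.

σ_allow = 129/2 = 64.50 MPa.
For a solid circular section σ = 32M/(πd³), so d³ = 32M/(π σ_allow) = 32×8640000/(π×64.50) = 1.364×10^6 mm³.
d = 110.9 mm.

d = 111 mm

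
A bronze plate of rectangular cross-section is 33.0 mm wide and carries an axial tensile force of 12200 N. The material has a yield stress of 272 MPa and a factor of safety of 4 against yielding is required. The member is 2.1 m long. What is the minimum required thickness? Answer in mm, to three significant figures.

σ_allow = 272/4 = 68.00 MPa.
Required area A = F/σ_allow = 12200/68.00 = 179.4 mm².
t = A/w = 179.4/33.0 = 5.437 mm.

t = 5.44 mm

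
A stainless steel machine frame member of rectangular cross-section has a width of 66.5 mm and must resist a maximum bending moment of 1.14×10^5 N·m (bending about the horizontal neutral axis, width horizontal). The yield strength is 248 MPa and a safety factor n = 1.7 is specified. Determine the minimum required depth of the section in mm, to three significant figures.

h = 266 mm

σ_allow = 248/1.7 = 145.9 MPa.
For a rectangular section σ = 6M/(bh²), so h² = 6M/(b σ_allow) = 6×1.1400×10^8/(66.5×145.9) = 70510 mm².
h = 265.5 mm.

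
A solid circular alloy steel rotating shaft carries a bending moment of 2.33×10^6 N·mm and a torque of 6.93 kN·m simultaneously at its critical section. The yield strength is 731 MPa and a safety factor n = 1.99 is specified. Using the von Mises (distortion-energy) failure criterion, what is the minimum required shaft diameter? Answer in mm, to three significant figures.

σ_allow = σ_y/n = 731/1.99 = 367.3 MPa.
For a solid shaft σ_b = 32M/(πd³) and τ = 16T/(πd³), so the von Mises stress is σ' = (16/πd³)·√(4M²+3T²).
√(4M²+3T²) = √(4×(2.330×10^6)² + 3×(6.930×10^6)²) = 1.288×10^7 N·mm.
d³ = 16×1.288×10^7/(π×367.3) = 178500 mm³.
d = 56.31 mm.

d = 56.3 mm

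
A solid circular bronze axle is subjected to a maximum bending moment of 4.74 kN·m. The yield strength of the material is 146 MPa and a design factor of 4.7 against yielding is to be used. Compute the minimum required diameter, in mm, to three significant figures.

d = 116 mm

σ_allow = 146/4.7 = 31.06 MPa.
For a solid circular section σ = 32M/(πd³), so d³ = 32M/(π σ_allow) = 32×4740000/(π×31.06) = 1.554×10^6 mm³.
d = 115.8 mm.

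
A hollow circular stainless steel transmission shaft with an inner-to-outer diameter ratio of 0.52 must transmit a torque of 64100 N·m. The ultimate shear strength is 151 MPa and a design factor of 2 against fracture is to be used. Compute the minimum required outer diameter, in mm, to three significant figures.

d_o = 167 mm

τ_allow = 151/2 = 75.50 MPa.
For a hollow shaft τ = 16T/[πd_o³(1−k⁴)] with k = 0.52, so 1−k⁴ = 0.9269.
d_o³ = 16T/[π τ_allow (1−k⁴)] = 16×6.4100×10^7/(π×75.50×0.9269) = 4.665×10^6 mm³.
d_o = 167.1 mm.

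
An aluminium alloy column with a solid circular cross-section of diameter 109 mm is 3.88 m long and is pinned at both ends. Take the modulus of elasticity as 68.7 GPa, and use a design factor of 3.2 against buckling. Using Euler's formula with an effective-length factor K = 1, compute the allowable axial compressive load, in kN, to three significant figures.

P_allow = 97.5 kN

I = πd⁴/64 = π×109⁴/64 = 6.929×10^6 mm⁴.
Effective length L_e = KL = 1×3.88 m = 3880 mm.
Euler critical load P_cr = π²EI/L_e² = π²×68700×6.929×10^6/3880² = 312100 N.
P_allow = P_cr/n = 312100/3.2 = 97530 N.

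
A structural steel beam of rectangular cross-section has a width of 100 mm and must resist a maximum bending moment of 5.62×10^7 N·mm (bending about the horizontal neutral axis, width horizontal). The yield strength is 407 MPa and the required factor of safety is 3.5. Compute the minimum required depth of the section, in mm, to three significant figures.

σ_allow = 407/3.5 = 116.3 MPa.
For a rectangular section σ = 6M/(bh²), so h² = 6M/(b σ_allow) = 6×5.6200×10^7/(100×116.3) = 29000 mm².
h = 170.3 mm.

h = 170 mm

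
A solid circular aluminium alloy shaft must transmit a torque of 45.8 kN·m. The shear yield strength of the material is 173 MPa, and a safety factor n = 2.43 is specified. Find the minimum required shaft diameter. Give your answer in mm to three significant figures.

d = 149 mm

Allowable shear stress τ_allow = 173/2.43 = 71.19 MPa.
For a solid shaft τ = 16T/(πd³), so d³ = 16T/(π τ_allow) = 16×4.5800×10^7/(π×71.19) = 3.276×10^6 mm³.
d = (3.276×10^6)^(1/3) = 148.5 mm.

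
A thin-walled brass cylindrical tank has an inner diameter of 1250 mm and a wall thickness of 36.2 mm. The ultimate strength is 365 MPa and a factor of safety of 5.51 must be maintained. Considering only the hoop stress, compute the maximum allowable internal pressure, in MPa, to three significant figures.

σ_allow = 365/5.51 = 66.24 MPa.
σ_h = pD/(2t) → p_allow = 2σ_allow t/D = 2×66.24×36.2/1250 = 3.837 MPa.

p_allow = 3.84 MPa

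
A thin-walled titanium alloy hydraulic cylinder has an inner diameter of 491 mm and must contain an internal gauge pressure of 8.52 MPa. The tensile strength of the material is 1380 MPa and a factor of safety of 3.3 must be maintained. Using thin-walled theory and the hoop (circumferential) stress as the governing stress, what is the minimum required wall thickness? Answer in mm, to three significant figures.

σ_allow = 1380/3.3 = 418.2 MPa.
Hoop stress σ_h = pD/(2t), so t = pD/(2σ_allow) = 8.52×491/(2×418.2) = 5.002 mm.

t = 5.00 mm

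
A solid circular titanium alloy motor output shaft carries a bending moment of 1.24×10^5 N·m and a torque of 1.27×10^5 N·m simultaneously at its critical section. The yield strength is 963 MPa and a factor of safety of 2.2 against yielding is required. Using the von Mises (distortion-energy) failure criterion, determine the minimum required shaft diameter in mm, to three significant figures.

σ_allow = σ_y/n = 963/2.2 = 437.7 MPa.
For a solid shaft σ_b = 32M/(πd³) and τ = 16T/(πd³), so the von Mises stress is σ' = (16/πd³)·√(4M²+3T²).
√(4M²+3T²) = √(4×(1.240×10^8)² + 3×(1.270×10^8)²) = 3.315×10^8 N·mm.
d³ = 16×3.315×10^8/(π×437.7) = 3.857×10^6 mm³.
d = 156.8 mm.

d = 157 mm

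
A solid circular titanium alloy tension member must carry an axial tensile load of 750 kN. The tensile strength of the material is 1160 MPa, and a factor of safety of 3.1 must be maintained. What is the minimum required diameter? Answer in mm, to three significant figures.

Allowable stress σ_allow = 1160/3.1 = 374.2 MPa.
Required area A = F/σ_allow = 750000/374.2 = 2004 mm².
A = πd²/4 → d = √(4A/π) = 50.52 mm.

d = 50.5 mm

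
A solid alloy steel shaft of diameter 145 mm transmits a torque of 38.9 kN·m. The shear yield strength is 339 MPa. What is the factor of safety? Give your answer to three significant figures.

n = 5.22

τ = 16T/(πd³) = 16×3.8900×10^7/(π×145³) = 64.99 MPa.
n = τ_limit/τ = 339/64.99 = 5.217.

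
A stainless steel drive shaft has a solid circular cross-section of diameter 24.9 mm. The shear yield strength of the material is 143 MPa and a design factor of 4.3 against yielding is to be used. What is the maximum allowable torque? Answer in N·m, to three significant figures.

τ_allow = 143/4.3 = 33.26 MPa.
For a solid shaft T_allow = τ_allow·πd³/16; πd³/16 = π×24.9³/16 = 3031 mm³.
T_allow = 33.26×3031 = 100800 N·mm = 100.8 N·m.

T_allow = 101 N·m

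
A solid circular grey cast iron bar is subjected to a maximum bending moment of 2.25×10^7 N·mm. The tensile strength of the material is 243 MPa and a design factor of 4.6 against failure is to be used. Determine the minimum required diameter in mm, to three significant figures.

d = 163 mm

σ_allow = 243/4.6 = 52.83 MPa.
For a solid circular section σ = 32M/(πd³), so d³ = 32M/(π σ_allow) = 32×2.2500×10^7/(π×52.83) = 4.338×10^6 mm³.
d = 163.1 mm.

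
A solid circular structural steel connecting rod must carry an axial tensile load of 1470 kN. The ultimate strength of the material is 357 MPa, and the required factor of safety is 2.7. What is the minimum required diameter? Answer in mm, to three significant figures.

d = 119 mm

Allowable stress σ_allow = 357/2.7 = 132.2 MPa.
Required area A = F/σ_allow = 1470000/132.2 = 11120 mm².
A = πd²/4 → d = √(4A/π) = 119.0 mm.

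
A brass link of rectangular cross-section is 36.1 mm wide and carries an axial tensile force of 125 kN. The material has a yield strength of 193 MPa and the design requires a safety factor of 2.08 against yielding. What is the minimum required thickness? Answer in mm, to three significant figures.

t = 37.3 mm

σ_allow = 193/2.08 = 92.79 MPa.
Required area A = F/σ_allow = 125000/92.79 = 1347 mm².
t = A/w = 1347/36.1 = 37.32 mm.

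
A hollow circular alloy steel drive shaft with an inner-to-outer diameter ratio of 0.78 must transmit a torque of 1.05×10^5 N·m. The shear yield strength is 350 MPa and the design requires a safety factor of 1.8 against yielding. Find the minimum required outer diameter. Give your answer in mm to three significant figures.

τ_allow = 350/1.8 = 194.4 MPa.
For a hollow shaft τ = 16T/[πd_o³(1−k⁴)] with k = 0.78, so 1−k⁴ = 0.6298.
d_o³ = 16T/[π τ_allow (1−k⁴)] = 16×1.0500×10^8/(π×194.4×0.6298) = 4.366×10^6 mm³.
d_o = 163.4 mm.

d_o = 163 mm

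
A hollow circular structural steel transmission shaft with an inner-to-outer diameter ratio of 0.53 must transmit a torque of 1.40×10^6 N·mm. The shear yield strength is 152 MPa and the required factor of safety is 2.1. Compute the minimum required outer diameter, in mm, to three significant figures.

τ_allow = 152/2.1 = 72.38 MPa.
For a hollow shaft τ = 16T/[πd_o³(1−k⁴)] with k = 0.53, so 1−k⁴ = 0.9211.
d_o³ = 16T/[π τ_allow (1−k⁴)] = 16×1400000/(π×72.38×0.9211) = 106900 mm³.
d_o = 47.47 mm.

d_o = 47.5 mm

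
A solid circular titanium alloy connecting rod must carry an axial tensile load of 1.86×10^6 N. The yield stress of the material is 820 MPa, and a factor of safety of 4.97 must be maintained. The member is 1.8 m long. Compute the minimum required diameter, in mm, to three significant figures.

Allowable stress σ_allow = 820/4.97 = 165.0 MPa.
Required area A = F/σ_allow = 1860000/165.0 = 11270 mm².
A = πd²/4 → d = √(4A/π) = 119.8 mm.

d = 120 mm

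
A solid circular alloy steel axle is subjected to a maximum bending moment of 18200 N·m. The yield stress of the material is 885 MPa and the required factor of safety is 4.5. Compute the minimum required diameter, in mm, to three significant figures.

d = 98.0 mm

σ_allow = 885/4.5 = 196.7 MPa.
For a solid circular section σ = 32M/(πd³), so d³ = 32M/(π σ_allow) = 32×1.8200×10^7/(π×196.7) = 942600 mm³.
d = 98.05 mm.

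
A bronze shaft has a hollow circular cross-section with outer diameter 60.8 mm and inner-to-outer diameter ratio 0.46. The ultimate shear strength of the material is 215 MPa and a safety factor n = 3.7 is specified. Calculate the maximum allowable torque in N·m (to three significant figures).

T_allow = 2450 N·m

τ_allow = 215/3.7 = 58.11 MPa.
For a hollow shaft T_allow = τ_allow·πd_o³(1−k⁴)/16 with 1−k⁴ = 0.9552, so πd_o³(1−k⁴)/16 = 42150 mm³.
T_allow = 58.11×42150 = 2.450×10^6 N·mm = 2450 N·m.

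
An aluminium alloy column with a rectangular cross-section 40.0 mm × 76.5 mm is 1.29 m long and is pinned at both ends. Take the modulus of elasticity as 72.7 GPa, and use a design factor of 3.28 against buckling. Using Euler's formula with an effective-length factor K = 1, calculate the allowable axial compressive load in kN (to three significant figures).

Buckling occurs about the weak axis: I_min = h·b³/12 = 76.5×40.0³/12 = 408000 mm⁴ (b = 40.0 mm is the smaller dimension).
Effective length L_e = KL = 1×1.29 m = 1290 mm.
Euler critical load P_cr = π²EI/L_e² = π²×72700×408000/1290² = 175900 N.
P_allow = P_cr/n = 175900/3.28 = 53630 N.

P_allow = 53.6 kN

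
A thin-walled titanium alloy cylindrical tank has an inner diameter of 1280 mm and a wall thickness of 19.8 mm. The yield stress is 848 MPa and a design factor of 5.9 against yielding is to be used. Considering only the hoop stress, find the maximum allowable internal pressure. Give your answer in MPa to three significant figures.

σ_allow = 848/5.9 = 143.7 MPa.
σ_h = pD/(2t) → p_allow = 2σ_allow t/D = 2×143.7×19.8/1280 = 4.447 MPa.

p_allow = 4.45 MPa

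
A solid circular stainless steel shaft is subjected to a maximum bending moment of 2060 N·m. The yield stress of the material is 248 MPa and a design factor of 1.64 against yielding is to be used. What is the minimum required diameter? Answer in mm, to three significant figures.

σ_allow = 248/1.64 = 151.2 MPa.
For a solid circular section σ = 32M/(πd³), so d³ = 32M/(π σ_allow) = 32×2060000/(π×151.2) = 138800 mm³.
d = 51.77 mm.

d = 51.8 mm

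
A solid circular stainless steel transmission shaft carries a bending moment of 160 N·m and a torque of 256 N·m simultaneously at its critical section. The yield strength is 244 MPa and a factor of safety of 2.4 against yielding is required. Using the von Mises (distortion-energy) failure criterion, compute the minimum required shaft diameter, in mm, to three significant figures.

σ_allow = σ_y/n = 244/2.4 = 101.7 MPa.
For a solid shaft σ_b = 32M/(πd³) and τ = 16T/(πd³), so the von Mises stress is σ' = (16/πd³)·√(4M²+3T²).
√(4M²+3T²) = √(4×(160000)² + 3×(256000)²) = 546800 N·mm.
d³ = 16×546800/(π×101.7) = 27390 mm³.
d = 30.14 mm.

d = 30.1 mm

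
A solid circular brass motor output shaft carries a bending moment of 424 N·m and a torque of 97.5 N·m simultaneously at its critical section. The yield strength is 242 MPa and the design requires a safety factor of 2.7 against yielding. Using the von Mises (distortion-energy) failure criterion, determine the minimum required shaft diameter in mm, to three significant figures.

σ_allow = σ_y/n = 242/2.7 = 89.63 MPa.
For a solid shaft σ_b = 32M/(πd³) and τ = 16T/(πd³), so the von Mises stress is σ' = (16/πd³)·√(4M²+3T²).
√(4M²+3T²) = √(4×(424000)² + 3×(97500)²) = 864700 N·mm.
d³ = 16×864700/(π×89.63) = 49130 mm³.
d = 36.63 mm.

d = 36.6 mm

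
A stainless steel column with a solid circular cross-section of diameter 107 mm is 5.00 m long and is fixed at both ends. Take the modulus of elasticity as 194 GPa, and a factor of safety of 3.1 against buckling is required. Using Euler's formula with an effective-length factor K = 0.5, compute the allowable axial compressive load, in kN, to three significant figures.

I = πd⁴/64 = π×107⁴/64 = 6.434×10^6 mm⁴.
Effective length L_e = KL = 0.5×5.00 m = 2500 mm.
Euler critical load P_cr = π²EI/L_e² = π²×194000×6.434×10^6/2500² = 1.971×10^6 N.
P_allow = P_cr/n = 1.971×10^6/3.1 = 635900 N.

P_allow = 636 kN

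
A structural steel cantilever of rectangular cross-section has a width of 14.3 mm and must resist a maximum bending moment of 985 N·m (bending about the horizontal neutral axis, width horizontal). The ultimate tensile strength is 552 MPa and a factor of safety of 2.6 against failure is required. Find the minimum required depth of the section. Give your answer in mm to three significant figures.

σ_allow = 552/2.6 = 212.3 MPa.
For a rectangular section σ = 6M/(bh²), so h² = 6M/(b σ_allow) = 6×985000/(14.3×212.3) = 1947 mm².
h = 44.12 mm.

h = 44.1 mm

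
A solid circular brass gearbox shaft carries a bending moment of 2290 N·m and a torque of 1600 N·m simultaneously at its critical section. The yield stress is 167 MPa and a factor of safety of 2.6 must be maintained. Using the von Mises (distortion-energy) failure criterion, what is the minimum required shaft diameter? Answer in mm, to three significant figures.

σ_allow = σ_y/n = 167/2.6 = 64.23 MPa.
For a solid shaft σ_b = 32M/(πd³) and τ = 16T/(πd³), so the von Mises stress is σ' = (16/πd³)·√(4M²+3T²).
√(4M²+3T²) = √(4×(2.290×10^6)² + 3×(1.600×10^6)²) = 5.353×10^6 N·mm.
d³ = 16×5.353×10^6/(π×64.23) = 424500 mm³.
d = 75.15 mm.

d = 75.2 mm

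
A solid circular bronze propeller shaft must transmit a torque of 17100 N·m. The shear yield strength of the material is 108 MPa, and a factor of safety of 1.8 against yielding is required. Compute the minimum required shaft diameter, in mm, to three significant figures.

d = 113 mm

Allowable shear stress τ_allow = 108/1.8 = 60.00 MPa.
For a solid shaft τ = 16T/(πd³), so d³ = 16T/(π τ_allow) = 16×1.7100×10^7/(π×60.00) = 1.451×10^6 mm³.
d = (1.451×10^6)^(1/3) = 113.2 mm.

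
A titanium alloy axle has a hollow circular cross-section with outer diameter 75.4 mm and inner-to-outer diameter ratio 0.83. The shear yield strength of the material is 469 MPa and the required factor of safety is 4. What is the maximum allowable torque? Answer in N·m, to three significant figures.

T_allow = 5190 N·m

τ_allow = 469/4 = 117.2 MPa.
For a hollow shaft T_allow = τ_allow·πd_o³(1−k⁴)/16 with 1−k⁴ = 0.5254, so πd_o³(1−k⁴)/16 = 44220 mm³.
T_allow = 117.2×44220 = 5.185×10^6 N·mm = 5185 N·m.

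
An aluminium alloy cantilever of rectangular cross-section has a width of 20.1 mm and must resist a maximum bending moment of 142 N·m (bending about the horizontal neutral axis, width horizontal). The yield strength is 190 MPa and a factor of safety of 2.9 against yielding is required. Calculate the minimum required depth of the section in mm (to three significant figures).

h = 25.4 mm

σ_allow = 190/2.9 = 65.52 MPa.
For a rectangular section σ = 6M/(bh²), so h² = 6M/(b σ_allow) = 6×142000/(20.1×65.52) = 647.0 mm².
h = 25.44 mm.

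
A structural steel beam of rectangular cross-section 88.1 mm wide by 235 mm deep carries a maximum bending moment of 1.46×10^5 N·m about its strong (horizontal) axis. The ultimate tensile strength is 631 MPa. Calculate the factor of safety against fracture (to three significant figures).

Section modulus S = bh²/6 = 88.1×235²/6 = 810900 mm³.
σ = M/S = 1.4600×10^8/810900 = 180.0 MPa.
n = 631/180.0 = 3.505.

n = 3.50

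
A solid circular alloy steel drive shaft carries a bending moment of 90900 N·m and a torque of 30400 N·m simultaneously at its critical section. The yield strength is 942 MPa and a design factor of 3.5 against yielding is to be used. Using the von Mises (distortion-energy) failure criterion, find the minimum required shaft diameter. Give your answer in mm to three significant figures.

σ_allow = σ_y/n = 942/3.5 = 269.1 MPa.
For a solid shaft σ_b = 32M/(πd³) and τ = 16T/(πd³), so the von Mises stress is σ' = (16/πd³)·√(4M²+3T²).
√(4M²+3T²) = √(4×(9.090×10^7)² + 3×(3.040×10^7)²) = 1.893×10^8 N·mm.
d³ = 16×1.893×10^8/(π×269.1) = 3.582×10^6 mm³.
d = 153.0 mm.

d = 153 mm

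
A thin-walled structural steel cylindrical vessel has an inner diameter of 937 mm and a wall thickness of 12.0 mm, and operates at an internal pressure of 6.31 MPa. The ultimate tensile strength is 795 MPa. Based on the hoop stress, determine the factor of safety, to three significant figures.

σ_h = pD/(2t) = 6.31×937/(2×12.0) = 246.4 MPa.
n = 795/246.4 = 3.227.

n = 3.23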